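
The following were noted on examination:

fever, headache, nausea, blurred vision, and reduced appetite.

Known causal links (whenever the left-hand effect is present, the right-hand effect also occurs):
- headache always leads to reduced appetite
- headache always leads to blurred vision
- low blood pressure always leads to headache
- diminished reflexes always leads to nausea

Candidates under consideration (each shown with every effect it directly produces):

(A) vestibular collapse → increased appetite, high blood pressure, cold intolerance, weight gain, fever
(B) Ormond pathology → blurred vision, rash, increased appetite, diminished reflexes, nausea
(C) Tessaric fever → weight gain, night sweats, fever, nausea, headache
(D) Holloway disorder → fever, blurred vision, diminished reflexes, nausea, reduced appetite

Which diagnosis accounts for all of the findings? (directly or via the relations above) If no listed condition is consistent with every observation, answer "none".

Testing each hypothesis:
(A) vestibular collapse — fever ✓; headache ✗; nausea ✗; blurred vision ✗; reduced appetite ✗
(B) Ormond pathology — fever ✗; headache ✗; nausea ✓; blurred vision ✓; reduced appetite ✗
(C) Tessaric fever — fever ✓; headache ✓; nausea ✓; blurred vision ✓ (by headache → blurred vision); reduced appetite ✓ (by headache → reduced appetite)
(D) Holloway disorder — does not account for headache
Only (C) is consistent with every observation.

C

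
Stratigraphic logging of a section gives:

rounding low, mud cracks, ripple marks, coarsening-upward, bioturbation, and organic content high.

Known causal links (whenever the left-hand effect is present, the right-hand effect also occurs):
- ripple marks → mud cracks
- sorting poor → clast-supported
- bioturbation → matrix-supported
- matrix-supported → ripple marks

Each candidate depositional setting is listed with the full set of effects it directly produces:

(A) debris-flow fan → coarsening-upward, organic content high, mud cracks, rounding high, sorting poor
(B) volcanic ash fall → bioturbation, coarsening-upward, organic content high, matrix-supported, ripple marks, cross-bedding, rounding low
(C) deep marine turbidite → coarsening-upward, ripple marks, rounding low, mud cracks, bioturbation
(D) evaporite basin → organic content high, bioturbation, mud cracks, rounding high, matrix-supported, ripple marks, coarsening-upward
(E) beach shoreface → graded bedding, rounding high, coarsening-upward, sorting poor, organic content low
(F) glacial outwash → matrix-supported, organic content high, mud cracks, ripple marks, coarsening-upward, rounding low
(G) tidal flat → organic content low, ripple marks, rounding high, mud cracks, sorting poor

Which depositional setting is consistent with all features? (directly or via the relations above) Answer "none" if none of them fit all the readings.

For each candidate, compare predicted effects to what was observed:
(A) debris-flow fan — fails on rounding low, ripple marks, bioturbation (predicts rounding high, not rounding low)
(B) volcanic ash fall — rounding low +; mud cracks + (through ripple marks → mud cracks); ripple marks +; coarsening-upward +; bioturbation +; organic content high +
(C) deep marine turbidite — rounding low +; mud cracks +; ripple marks +; coarsening-upward +; bioturbation +; organic content high -
(D) evaporite basin — rounding low -; mud cracks +; ripple marks +; coarsening-upward +; bioturbation +; organic content high +
(E) beach shoreface — fails on rounding low, mud cracks, ripple marks, bioturbation, organic content high (predicts rounding high, not rounding low; predicts organic content low, not organic content high)
(F) glacial outwash — does not account for bioturbation
(G) tidal flat — rounding low -; mud cracks +; ripple marks +; coarsening-upward -; bioturbation -; organic content high -
(B) is the only candidate with no mismatches.

B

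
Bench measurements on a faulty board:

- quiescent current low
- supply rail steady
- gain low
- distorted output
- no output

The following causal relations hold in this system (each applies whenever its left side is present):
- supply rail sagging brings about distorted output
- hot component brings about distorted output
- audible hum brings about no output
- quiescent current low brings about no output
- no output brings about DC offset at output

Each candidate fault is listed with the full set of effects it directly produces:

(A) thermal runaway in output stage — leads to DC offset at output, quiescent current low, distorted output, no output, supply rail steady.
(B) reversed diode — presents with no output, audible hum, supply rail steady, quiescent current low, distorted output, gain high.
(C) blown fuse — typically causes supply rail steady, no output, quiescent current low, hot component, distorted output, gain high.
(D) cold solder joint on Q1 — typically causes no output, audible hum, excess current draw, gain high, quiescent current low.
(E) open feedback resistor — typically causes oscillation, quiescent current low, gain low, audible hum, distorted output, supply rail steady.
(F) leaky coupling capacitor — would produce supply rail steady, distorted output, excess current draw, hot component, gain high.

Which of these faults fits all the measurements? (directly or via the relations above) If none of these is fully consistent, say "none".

Testing each hypothesis:
(A) thermal runaway in output stage — does not account for gain low
(B) reversed diode — quiescent current low ✓; supply rail steady ✓; gain low ✗; distorted output ✓; no output ✓
(C) blown fuse — fails on gain low (predicts gain high, not gain low)
(D) cold solder joint on Q1 — quiescent current low ✓; supply rail steady ✗; gain low ✗; distorted output ✗; no output ✓
(E) open feedback resistor — quiescent current low ✓; supply rail steady ✓; gain low ✓; distorted output ✓; no output ✓ (through quiescent current low → no output)
(F) leaky coupling capacitor — quiescent current low ✗; supply rail steady ✓; gain low ✗; distorted output ✓; no output ✗
(E) is the only candidate with no mismatches.

E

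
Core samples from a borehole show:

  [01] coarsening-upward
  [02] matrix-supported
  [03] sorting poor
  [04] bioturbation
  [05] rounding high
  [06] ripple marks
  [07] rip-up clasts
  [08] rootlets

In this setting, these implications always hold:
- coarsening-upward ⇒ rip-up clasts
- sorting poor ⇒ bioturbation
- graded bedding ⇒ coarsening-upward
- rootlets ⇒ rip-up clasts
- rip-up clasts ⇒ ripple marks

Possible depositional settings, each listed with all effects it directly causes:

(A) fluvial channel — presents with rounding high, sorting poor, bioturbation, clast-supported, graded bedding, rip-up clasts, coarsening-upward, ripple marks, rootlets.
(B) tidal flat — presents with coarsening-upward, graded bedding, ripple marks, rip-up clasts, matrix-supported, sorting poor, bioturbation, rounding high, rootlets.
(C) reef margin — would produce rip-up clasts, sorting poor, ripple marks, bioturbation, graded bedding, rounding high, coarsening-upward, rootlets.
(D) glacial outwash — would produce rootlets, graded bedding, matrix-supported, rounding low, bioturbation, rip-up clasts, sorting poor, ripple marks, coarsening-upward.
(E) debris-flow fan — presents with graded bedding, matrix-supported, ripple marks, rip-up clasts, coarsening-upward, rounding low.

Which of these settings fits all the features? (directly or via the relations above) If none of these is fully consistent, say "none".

B

Testing each hypothesis:
(A) fluvial channel — coarsening-upward ✓; matrix-supported ✗; sorting poor ✓; bioturbation ✓; rounding high ✓; ripple marks ✓; rip-up clasts ✓; rootlets ✓
(B) tidal flat — coarsening-upward ✓; matrix-supported ✓; sorting poor ✓; bioturbation ✓; rounding high ✓; ripple marks ✓; rip-up clasts ✓; rootlets ✓
(C) reef margin — does not account for matrix-supported
(D) glacial outwash — fails on rounding high (predicts rounding low, not rounding high)
(E) debris-flow fan — coarsening-upward ✓; matrix-supported ✓; sorting poor ✗; bioturbation ✗; rounding high ✗; ripple marks ✓; rip-up clasts ✓; rootlets ✗
(B) is the only candidate with no mismatches.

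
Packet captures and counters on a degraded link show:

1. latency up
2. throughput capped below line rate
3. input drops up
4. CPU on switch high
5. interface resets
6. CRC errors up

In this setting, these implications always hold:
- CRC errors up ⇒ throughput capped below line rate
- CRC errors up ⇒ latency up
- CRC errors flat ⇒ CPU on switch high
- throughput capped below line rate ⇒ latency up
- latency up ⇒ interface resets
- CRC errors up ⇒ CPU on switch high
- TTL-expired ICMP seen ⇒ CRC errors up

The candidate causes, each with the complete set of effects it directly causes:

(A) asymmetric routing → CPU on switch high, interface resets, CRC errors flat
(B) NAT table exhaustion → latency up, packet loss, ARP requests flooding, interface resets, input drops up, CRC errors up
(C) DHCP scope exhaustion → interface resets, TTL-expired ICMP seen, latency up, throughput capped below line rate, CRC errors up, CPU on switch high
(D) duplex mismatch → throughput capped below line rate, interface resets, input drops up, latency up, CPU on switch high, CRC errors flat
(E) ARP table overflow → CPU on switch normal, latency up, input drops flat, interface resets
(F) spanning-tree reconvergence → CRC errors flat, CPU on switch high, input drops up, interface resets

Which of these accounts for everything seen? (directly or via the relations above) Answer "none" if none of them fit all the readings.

Testing each hypothesis:
(A) asymmetric routing — latency up ✗; throughput capped below line rate ✗; input drops up ✗; CPU on switch high ✓; interface resets ✓; CRC errors up ✗
(B) NAT table exhaustion — latency up ✓; throughput capped below line rate ✓ (by CRC errors up → throughput capped below line rate); input drops up ✓; CPU on switch high ✓ (by CRC errors up → CPU on switch high); interface resets ✓; CRC errors up ✓
(C) DHCP scope exhaustion — does not account for input drops up
(D) duplex mismatch — fails on CRC errors up (predicts CRC errors flat, not CRC errors up)
(E) ARP table overflow — latency up ✓; throughput capped below line rate ✗; input drops up ✗; CPU on switch high ✗; interface resets ✓; CRC errors up ✗
(F) spanning-tree reconvergence — latency up ✗; throughput capped below line rate ✗; input drops up ✓; CPU on switch high ✓; interface resets ✓; CRC errors up ✗
(B) alone accounts for all the evidence.

B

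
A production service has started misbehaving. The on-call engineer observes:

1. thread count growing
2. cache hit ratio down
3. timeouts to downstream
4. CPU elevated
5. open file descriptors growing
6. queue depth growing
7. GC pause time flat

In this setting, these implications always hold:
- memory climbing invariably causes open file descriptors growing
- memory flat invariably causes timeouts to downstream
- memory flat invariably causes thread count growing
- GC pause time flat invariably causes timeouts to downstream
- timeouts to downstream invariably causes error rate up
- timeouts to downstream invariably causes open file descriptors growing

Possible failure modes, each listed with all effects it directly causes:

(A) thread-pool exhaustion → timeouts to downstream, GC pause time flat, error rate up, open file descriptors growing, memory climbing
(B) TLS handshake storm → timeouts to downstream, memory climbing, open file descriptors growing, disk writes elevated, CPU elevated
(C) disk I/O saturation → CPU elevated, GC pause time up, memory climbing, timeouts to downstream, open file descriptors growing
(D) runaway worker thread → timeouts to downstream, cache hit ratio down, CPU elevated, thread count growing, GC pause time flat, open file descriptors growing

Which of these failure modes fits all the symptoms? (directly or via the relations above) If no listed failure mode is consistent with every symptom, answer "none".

none

Testing each hypothesis:
(A) thread-pool exhaustion — does not account for thread count growing, cache hit ratio down, CPU elevated, queue depth growing
(B) TLS handshake storm — thread count growing NO; cache hit ratio down NO; timeouts to downstream yes; CPU elevated yes; open file descriptors growing yes; queue depth growing NO; GC pause time flat NO
(C) disk I/O saturation — thread count growing NO; cache hit ratio down NO; timeouts to downstream yes; CPU elevated yes; open file descriptors growing yes; queue depth growing NO; GC pause time flat NO
(D) runaway worker thread — thread count growing yes; cache hit ratio down yes; timeouts to downstream yes; CPU elevated yes; open file descriptors growing yes; queue depth growing NO; GC pause time flat yes
No candidate is consistent with all observations.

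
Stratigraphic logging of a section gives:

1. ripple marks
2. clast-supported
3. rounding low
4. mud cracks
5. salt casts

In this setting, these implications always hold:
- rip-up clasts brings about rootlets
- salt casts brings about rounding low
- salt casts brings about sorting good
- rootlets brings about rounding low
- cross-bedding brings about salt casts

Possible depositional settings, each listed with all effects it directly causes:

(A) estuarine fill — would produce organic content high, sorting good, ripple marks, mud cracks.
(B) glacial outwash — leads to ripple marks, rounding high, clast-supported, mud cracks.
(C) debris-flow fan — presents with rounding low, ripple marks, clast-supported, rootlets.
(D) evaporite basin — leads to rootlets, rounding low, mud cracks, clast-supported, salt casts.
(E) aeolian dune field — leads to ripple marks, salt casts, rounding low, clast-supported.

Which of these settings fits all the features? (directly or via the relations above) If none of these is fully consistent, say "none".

none

Per-candidate check:
(A) estuarine fill — does not account for clast-supported, rounding low, salt casts
(B) glacial outwash — fails on rounding low, salt casts (predicts rounding high, not rounding low)
(C) debris-flow fan — does not account for mud cracks, salt casts
(D) evaporite basin — does not account for ripple marks
(E) aeolian dune field — ripple marks match; clast-supported match; rounding low match; mud cracks miss; salt casts match
No candidate is consistent with all observations.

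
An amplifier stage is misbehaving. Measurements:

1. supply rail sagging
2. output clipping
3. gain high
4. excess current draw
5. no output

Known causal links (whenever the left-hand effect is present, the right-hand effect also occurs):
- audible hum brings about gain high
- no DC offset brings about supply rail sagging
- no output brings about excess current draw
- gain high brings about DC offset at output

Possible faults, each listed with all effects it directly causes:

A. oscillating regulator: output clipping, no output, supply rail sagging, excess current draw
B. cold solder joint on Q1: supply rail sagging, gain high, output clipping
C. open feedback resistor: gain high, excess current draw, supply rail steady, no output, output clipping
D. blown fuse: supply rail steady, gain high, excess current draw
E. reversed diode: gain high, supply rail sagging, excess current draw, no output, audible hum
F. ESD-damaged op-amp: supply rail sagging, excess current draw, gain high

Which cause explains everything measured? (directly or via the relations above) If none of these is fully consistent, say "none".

none

Checking each candidate against the observations:
(A) oscillating regulator — does not account for gain high
(B) cold solder joint on Q1 — does not account for excess current draw, no output
(C) open feedback resistor — fails on supply rail sagging (predicts supply rail steady, not supply rail sagging)
(D) blown fuse — fails on supply rail sagging, output clipping, no output (predicts supply rail steady, not supply rail sagging)
(E) reversed diode — supply rail sagging ✓; output clipping ✗; gain high ✓; excess current draw ✓; no output ✓
(F) ESD-damaged op-amp — does not account for output clipping, no output
None of the listed candidates fits everything.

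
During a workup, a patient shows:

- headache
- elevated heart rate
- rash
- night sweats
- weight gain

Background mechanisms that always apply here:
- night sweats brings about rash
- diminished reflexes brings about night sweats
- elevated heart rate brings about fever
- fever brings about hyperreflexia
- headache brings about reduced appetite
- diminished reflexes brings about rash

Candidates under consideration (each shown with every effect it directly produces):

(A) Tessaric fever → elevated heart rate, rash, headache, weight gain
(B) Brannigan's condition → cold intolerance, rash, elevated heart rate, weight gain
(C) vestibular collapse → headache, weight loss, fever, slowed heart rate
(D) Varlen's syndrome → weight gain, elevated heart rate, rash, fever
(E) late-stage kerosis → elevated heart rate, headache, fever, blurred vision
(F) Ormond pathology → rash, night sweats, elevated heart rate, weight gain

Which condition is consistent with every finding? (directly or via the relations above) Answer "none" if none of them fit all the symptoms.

Per-candidate check:
(A) Tessaric fever — headache +; elevated heart rate +; rash +; night sweats -; weight gain +
(B) Brannigan's condition — headache -; elevated heart rate +; rash +; night sweats -; weight gain +
(C) vestibular collapse — headache +; elevated heart rate -; rash -; night sweats -; weight gain -
(D) Varlen's syndrome — does not account for headache, night sweats
(E) late-stage kerosis — does not account for rash, night sweats, weight gain
(F) Ormond pathology — headache -; elevated heart rate +; rash +; night sweats +; weight gain +
None of the listed candidates fits everything.

none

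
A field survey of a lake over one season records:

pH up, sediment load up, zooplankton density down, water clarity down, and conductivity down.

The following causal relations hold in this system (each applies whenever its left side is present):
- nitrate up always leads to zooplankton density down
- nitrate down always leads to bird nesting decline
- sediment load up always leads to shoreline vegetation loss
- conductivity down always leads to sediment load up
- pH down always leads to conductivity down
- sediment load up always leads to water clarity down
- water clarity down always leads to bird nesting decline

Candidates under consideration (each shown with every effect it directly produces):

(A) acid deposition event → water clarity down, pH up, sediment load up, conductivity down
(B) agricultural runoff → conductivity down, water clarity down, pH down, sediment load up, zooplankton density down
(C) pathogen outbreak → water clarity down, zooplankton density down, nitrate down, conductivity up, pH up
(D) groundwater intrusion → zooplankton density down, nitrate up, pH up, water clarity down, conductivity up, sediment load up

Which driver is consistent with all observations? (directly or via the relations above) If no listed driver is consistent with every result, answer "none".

Per-candidate check:
(A) acid deposition event — pH up match; sediment load up match; zooplankton density down miss; water clarity down match; conductivity down match
(B) agricultural runoff — fails on pH up (predicts pH down, not pH up)
(C) pathogen outbreak — pH up match; sediment load up miss; zooplankton density down match; water clarity down match; conductivity down miss
(D) groundwater intrusion — pH up match; sediment load up match; zooplankton density down match; water clarity down match; conductivity down miss
None of the listed candidates fits everything.

none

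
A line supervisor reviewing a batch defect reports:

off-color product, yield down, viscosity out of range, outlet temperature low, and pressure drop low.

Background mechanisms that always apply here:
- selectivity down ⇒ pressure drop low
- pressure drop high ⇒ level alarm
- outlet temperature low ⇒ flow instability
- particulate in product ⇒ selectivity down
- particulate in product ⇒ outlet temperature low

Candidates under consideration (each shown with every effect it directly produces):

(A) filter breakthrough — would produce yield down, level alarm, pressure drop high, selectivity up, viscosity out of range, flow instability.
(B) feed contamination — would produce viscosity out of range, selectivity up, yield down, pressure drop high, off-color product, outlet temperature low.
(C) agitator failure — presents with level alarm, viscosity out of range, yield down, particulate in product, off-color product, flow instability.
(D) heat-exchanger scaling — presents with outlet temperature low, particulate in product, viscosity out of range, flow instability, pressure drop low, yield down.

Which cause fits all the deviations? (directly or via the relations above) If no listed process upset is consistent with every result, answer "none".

C

Testing each hypothesis:
(A) filter breakthrough — off-color product miss; yield down match; viscosity out of range match; outlet temperature low miss; pressure drop low miss
(B) feed contamination — fails on pressure drop low (predicts pressure drop high, not pressure drop low)
(C) agitator failure — off-color product match; yield down match; viscosity out of range match; outlet temperature low match (by particulate in product → outlet temperature low); pressure drop low match (by particulate in product → selectivity down → pressure drop low)
(D) heat-exchanger scaling — off-color product miss; yield down match; viscosity out of range match; outlet temperature low match; pressure drop low match
(C) is the only candidate with no mismatches.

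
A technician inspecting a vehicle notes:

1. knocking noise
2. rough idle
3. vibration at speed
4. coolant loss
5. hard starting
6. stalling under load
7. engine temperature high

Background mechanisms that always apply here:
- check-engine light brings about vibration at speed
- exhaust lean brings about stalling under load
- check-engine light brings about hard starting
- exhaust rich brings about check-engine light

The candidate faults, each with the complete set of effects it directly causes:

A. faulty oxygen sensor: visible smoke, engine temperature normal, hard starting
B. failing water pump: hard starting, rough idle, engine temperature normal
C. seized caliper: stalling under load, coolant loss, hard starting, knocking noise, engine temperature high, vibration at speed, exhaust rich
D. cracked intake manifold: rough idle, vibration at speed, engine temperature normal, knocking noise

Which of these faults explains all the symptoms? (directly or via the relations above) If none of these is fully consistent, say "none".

For each candidate, compare predicted effects to what was observed:
(A) faulty oxygen sensor — knocking noise miss; rough idle miss; vibration at speed miss; coolant loss miss; hard starting match; stalling under load miss; engine temperature high miss
(B) failing water pump — knocking noise miss; rough idle match; vibration at speed miss; coolant loss miss; hard starting match; stalling under load miss; engine temperature high miss
(C) seized caliper — knocking noise match; rough idle miss; vibration at speed match; coolant loss match; hard starting match; stalling under load match; engine temperature high match
(D) cracked intake manifold — fails on coolant loss, hard starting, stalling under load, engine temperature high (predicts engine temperature normal, not engine temperature high)
None of the listed candidates fits everything.

none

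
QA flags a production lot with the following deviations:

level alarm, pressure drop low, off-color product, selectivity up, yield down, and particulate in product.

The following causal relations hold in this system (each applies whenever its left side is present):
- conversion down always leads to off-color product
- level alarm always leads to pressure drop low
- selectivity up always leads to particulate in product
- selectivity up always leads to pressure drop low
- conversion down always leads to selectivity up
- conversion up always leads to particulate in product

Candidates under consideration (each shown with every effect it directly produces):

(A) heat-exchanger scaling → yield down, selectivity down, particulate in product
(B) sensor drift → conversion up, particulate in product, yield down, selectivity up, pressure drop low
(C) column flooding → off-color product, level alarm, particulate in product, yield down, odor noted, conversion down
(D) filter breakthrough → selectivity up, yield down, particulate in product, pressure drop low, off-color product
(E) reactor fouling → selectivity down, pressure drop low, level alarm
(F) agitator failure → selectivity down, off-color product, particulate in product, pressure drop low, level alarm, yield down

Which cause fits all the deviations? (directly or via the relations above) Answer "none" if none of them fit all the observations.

C

Checking each candidate against the observations:
(A) heat-exchanger scaling — fails on level alarm, pressure drop low, off-color product, selectivity up (predicts selectivity down, not selectivity up)
(B) sensor drift — does not account for level alarm, off-color product
(C) column flooding — accounts for every observation (pressure drop low by level alarm → pressure drop low)
(D) filter breakthrough — level alarm -; pressure drop low +; off-color product +; selectivity up +; yield down +; particulate in product +
(E) reactor fouling — fails on off-color product, selectivity up, yield down, particulate in product (predicts selectivity down, not selectivity up)
(F) agitator failure — fails on selectivity up (predicts selectivity down, not selectivity up)
Only (C) is consistent with every observation.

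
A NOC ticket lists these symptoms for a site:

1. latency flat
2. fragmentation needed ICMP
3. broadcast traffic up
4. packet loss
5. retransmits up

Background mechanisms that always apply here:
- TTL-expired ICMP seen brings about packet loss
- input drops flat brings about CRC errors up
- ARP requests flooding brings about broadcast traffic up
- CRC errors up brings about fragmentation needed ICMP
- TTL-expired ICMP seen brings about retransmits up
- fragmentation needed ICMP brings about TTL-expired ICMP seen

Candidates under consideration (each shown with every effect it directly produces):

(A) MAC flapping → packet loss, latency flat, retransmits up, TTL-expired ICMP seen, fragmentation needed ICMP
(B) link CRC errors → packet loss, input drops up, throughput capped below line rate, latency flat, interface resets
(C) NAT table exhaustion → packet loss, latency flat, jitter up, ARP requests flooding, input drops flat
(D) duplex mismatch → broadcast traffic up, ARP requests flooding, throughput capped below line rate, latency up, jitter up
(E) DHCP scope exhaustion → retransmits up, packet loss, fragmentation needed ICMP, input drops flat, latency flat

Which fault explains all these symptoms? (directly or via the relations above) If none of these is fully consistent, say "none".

For each candidate, compare predicted effects to what was observed:
(A) MAC flapping — latency flat +; fragmentation needed ICMP +; broadcast traffic up -; packet loss +; retransmits up +
(B) link CRC errors — latency flat +; fragmentation needed ICMP -; broadcast traffic up -; packet loss +; retransmits up -
(C) NAT table exhaustion — accounts for every observation (fragmentation needed ICMP by input drops flat → CRC errors up → fragmentation needed ICMP)
(D) duplex mismatch — fails on latency flat, fragmentation needed ICMP, packet loss, retransmits up (predicts latency up, not latency flat)
(E) DHCP scope exhaustion — does not account for broadcast traffic up
Only (C) is consistent with every observation.

C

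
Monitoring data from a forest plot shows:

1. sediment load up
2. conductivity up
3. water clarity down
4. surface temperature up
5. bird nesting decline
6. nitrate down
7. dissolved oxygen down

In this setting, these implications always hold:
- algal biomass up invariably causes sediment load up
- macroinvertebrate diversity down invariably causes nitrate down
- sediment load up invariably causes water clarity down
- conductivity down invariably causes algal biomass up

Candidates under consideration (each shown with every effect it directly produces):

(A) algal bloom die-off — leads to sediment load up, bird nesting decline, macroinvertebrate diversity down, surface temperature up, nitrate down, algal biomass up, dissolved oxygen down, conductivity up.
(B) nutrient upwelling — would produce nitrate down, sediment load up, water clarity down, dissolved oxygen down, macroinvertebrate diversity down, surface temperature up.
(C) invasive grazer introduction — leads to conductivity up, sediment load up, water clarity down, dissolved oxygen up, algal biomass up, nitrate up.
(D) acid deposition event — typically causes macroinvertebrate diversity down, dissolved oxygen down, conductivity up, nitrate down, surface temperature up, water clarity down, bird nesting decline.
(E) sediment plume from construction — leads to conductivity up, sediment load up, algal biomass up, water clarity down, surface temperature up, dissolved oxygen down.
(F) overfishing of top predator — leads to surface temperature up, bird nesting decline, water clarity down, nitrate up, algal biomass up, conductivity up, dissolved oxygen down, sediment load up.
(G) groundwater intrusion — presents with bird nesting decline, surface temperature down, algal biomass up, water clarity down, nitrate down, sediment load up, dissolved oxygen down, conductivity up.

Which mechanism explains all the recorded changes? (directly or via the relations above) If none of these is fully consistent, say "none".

Checking each candidate against the observations:
(A) algal bloom die-off — sediment load up yes; conductivity up yes; water clarity down yes (by sediment load up → water clarity down); surface temperature up yes; bird nesting decline yes; nitrate down yes; dissolved oxygen down yes
(B) nutrient upwelling — does not account for conductivity up, bird nesting decline
(C) invasive grazer introduction — sediment load up yes; conductivity up yes; water clarity down yes; surface temperature up NO; bird nesting decline NO; nitrate down NO; dissolved oxygen down NO
(D) acid deposition event — sediment load up NO; conductivity up yes; water clarity down yes; surface temperature up yes; bird nesting decline yes; nitrate down yes; dissolved oxygen down yes
(E) sediment plume from construction — does not account for bird nesting decline, nitrate down
(F) overfishing of top predator — fails on nitrate down (predicts nitrate up, not nitrate down)
(G) groundwater intrusion — fails on surface temperature up (predicts surface temperature down, not surface temperature up)
(A) is the only candidate with no mismatches.

A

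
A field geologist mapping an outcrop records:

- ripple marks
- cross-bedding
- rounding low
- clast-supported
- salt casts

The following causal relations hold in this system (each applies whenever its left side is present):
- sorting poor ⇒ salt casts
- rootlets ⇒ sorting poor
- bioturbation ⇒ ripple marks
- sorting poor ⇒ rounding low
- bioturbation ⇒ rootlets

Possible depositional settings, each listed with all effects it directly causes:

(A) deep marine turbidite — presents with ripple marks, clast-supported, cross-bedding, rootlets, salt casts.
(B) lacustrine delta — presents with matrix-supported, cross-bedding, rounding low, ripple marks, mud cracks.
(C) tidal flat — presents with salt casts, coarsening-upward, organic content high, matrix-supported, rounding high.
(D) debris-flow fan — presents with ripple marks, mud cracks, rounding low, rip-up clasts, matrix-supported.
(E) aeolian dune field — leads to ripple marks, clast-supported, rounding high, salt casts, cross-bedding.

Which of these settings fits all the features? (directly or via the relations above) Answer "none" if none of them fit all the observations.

A

Checking each candidate against the observations:
(A) deep marine turbidite — accounts for every observation (rounding low through rootlets → sorting poor → rounding low)
(B) lacustrine delta — fails on clast-supported, salt casts (predicts matrix-supported, not clast-supported)
(C) tidal flat — ripple marks ✗; cross-bedding ✗; rounding low ✗; clast-supported ✗; salt casts ✓
(D) debris-flow fan — ripple marks ✓; cross-bedding ✗; rounding low ✓; clast-supported ✗; salt casts ✗
(E) aeolian dune field — fails on rounding low (predicts rounding high, not rounding low)
(A) alone accounts for all the evidence.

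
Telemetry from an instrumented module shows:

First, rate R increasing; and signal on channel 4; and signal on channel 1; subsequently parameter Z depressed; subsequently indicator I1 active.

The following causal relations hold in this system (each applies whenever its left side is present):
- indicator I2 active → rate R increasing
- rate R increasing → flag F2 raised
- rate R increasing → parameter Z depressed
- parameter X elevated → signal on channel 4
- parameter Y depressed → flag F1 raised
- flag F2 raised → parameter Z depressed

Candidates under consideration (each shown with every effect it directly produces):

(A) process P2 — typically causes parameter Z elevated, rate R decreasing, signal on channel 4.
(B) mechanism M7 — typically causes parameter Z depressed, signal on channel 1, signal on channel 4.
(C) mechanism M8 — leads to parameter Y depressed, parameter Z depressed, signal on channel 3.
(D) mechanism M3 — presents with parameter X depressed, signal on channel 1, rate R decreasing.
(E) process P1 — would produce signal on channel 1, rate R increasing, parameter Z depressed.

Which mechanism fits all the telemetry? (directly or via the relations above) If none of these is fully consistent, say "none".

none

Per-candidate check:
(A) process P2 — rate R increasing miss; signal on channel 4 match; signal on channel 1 miss; parameter Z depressed miss; indicator I1 active miss
(B) mechanism M7 — does not account for rate R increasing, indicator I1 active
(C) mechanism M8 — does not account for rate R increasing, signal on channel 4, signal on channel 1, indicator I1 active
(D) mechanism M3 — rate R increasing miss; signal on channel 4 miss; signal on channel 1 match; parameter Z depressed miss; indicator I1 active miss
(E) process P1 — does not account for signal on channel 4, indicator I1 active
None of the listed candidates fits everything.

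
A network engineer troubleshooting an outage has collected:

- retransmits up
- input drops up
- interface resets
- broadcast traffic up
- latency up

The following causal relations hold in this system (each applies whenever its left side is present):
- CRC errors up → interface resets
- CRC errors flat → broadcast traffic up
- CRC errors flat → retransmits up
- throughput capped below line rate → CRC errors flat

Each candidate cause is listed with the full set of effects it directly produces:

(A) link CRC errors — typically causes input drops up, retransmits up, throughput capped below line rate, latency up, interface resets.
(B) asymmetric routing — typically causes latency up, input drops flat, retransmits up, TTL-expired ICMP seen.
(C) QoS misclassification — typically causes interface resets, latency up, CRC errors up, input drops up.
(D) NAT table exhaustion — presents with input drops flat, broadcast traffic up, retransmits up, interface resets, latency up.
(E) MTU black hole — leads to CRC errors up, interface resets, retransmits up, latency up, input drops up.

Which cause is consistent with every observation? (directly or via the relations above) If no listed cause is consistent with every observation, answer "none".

A

For each candidate, compare predicted effects to what was observed:
(A) link CRC errors — retransmits up match; input drops up match; interface resets match; broadcast traffic up match (via throughput capped below line rate → CRC errors flat → broadcast traffic up); latency up match
(B) asymmetric routing — fails on input drops up, interface resets, broadcast traffic up (predicts input drops flat, not input drops up)
(C) QoS misclassification — retransmits up miss; input drops up match; interface resets match; broadcast traffic up miss; latency up match
(D) NAT table exhaustion — fails on input drops up (predicts input drops flat, not input drops up)
(E) MTU black hole — retransmits up match; input drops up match; interface resets match; broadcast traffic up miss; latency up match
Only (A) is consistent with every observation.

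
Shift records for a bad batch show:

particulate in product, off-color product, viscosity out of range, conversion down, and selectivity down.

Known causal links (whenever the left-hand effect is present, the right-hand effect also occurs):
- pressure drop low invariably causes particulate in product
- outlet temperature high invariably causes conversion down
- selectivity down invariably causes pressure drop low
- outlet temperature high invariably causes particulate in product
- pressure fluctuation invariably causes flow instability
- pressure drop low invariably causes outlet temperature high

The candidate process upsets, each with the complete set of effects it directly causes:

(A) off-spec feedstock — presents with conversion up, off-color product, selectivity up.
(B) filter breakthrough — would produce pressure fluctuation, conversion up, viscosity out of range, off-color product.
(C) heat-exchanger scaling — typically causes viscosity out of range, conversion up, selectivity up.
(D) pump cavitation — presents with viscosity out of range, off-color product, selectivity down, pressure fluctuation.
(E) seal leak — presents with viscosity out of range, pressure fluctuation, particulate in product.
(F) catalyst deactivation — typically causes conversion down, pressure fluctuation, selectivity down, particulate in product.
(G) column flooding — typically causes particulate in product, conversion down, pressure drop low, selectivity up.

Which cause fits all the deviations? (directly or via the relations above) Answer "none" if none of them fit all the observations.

Testing each hypothesis:
(A) off-spec feedstock — particulate in product -; off-color product +; viscosity out of range -; conversion down -; selectivity down -
(B) filter breakthrough — particulate in product -; off-color product +; viscosity out of range +; conversion down -; selectivity down -
(C) heat-exchanger scaling — fails on particulate in product, off-color product, conversion down, selectivity down (predicts conversion up, not conversion down; predicts selectivity up, not selectivity down)
(D) pump cavitation — accounts for every observation (particulate in product through selectivity down → pressure drop low → particulate in product)
(E) seal leak — particulate in product +; off-color product -; viscosity out of range +; conversion down -; selectivity down -
(F) catalyst deactivation — does not account for off-color product, viscosity out of range
(G) column flooding — fails on off-color product, viscosity out of range, selectivity down (predicts selectivity up, not selectivity down)
Only (D) is consistent with every observation.

D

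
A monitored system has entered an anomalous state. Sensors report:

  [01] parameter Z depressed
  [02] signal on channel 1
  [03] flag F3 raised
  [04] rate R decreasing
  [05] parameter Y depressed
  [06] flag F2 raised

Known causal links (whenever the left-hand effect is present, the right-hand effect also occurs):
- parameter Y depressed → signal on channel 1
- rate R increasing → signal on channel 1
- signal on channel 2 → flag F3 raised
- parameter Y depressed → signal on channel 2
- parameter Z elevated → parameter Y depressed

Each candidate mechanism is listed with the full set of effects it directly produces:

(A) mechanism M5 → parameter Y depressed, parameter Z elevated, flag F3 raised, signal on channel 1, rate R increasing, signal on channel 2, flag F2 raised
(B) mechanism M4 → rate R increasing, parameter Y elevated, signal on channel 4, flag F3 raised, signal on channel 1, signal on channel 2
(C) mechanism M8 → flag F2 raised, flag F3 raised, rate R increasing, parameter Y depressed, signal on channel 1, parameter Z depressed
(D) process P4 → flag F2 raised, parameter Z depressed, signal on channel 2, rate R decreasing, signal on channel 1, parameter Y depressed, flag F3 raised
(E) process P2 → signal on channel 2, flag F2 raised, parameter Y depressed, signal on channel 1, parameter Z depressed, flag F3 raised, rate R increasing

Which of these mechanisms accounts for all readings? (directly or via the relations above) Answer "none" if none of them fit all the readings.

D

For each candidate, compare predicted effects to what was observed:
(A) mechanism M5 — parameter Z depressed miss; signal on channel 1 match; flag F3 raised match; rate R decreasing miss; parameter Y depressed match; flag F2 raised match
(B) mechanism M4 — parameter Z depressed miss; signal on channel 1 match; flag F3 raised match; rate R decreasing miss; parameter Y depressed miss; flag F2 raised miss
(C) mechanism M8 — fails on rate R decreasing (predicts rate R increasing, not rate R decreasing)
(D) process P4 — parameter Z depressed match; signal on channel 1 match; flag F3 raised match; rate R decreasing match; parameter Y depressed match; flag F2 raised match
(E) process P2 — fails on rate R decreasing (predicts rate R increasing, not rate R decreasing)
(D) is the only candidate with no mismatches.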